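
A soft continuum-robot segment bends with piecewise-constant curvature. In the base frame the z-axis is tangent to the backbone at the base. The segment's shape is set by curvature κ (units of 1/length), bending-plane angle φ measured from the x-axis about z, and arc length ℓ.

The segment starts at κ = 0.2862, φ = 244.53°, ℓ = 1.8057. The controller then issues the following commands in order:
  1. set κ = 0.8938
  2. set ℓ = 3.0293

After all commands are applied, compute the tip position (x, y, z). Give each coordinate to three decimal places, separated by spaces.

-0.918 -1.927 0.470

initial: κ=0.2862, φ=244.53°, ℓ=1.8057
cmd 1: set κ=0.8938 → (κ,φ,ℓ)=(0.8938,244.53°,1.8057) → tip=(-0.5019,-1.0536,1.1178)
cmd 2: set ℓ=3.0293 → (κ,φ,ℓ)=(0.8938,244.53°,3.0293) → tip=(-0.9177,-1.9265,0.4705)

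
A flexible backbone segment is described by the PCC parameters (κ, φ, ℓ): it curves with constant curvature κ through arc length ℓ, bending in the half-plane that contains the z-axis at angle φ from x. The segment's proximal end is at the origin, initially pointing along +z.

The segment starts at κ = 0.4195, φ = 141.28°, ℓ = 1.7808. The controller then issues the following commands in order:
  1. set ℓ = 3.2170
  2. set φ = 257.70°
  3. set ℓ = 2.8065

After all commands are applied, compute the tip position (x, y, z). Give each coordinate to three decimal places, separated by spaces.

-0.313 -1.436 2.202

initial: κ=0.4195, φ=141.28°, ℓ=1.7808
cmd 1: set ℓ=3.2170 → (κ,φ,ℓ)=(0.4195,141.28°,3.2170) → tip=(-1.4517,1.1639,2.3257)
cmd 2: set φ=257.70° → (κ,φ,ℓ)=(0.4195,257.70°,3.2170) → tip=(-0.3964,-1.8179,2.3257)
cmd 3: set ℓ=2.8065 → (κ,φ,ℓ)=(0.4195,257.70°,2.8065) → tip=(-0.3131,-1.4361,2.2016)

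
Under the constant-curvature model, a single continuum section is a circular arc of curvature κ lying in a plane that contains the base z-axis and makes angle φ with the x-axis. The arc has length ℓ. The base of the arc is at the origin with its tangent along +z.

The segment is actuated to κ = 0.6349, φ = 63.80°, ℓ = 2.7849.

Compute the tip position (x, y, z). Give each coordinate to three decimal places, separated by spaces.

θ = κ·ℓ = 0.6349 × 2.7849 = 1.76813 rad
ρ = (1 − cos θ)/κ = (1 − -0.19606)/0.6349 = 1.88385
z = sin θ / κ = 0.98059/0.6349 = 1.54448
x = ρ cos φ = 1.88385 × cos(63.80°) = 0.83173
y = ρ sin φ = 1.88385 × sin(63.80°) = 1.69030

0.832 1.690 1.544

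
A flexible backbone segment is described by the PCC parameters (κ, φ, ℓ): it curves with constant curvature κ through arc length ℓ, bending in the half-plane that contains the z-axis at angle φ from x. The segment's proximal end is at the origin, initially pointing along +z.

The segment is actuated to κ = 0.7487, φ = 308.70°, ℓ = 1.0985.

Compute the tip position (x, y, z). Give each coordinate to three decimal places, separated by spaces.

θ = κ·ℓ = 0.7487 × 1.0985 = 0.82245 rad
ρ = (1 − cos θ)/κ = (1 − 0.68043)/0.7487 = 0.42683
z = sin θ / κ = 0.73281/0.7487 = 0.97878
x = ρ cos φ = 0.42683 × cos(308.70°) = 0.26687
y = ρ sin φ = 0.42683 × sin(308.70°) = -0.33311

0.267 -0.333 0.979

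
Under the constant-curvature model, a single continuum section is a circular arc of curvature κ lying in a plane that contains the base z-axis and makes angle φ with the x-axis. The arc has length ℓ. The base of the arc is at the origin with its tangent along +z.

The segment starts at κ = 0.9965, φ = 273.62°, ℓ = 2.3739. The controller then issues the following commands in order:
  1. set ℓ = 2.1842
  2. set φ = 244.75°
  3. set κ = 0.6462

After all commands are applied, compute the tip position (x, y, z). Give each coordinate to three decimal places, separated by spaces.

initial: κ=0.9965, φ=273.62°, ℓ=2.3739
cmd 1: set ℓ=2.1842 → (κ,φ,ℓ)=(0.9965,273.62°,2.1842) → tip=(0.0994,-1.5718,0.8250)
cmd 2: set φ=244.75° → (κ,φ,ℓ)=(0.9965,244.75°,2.1842) → tip=(-0.6718,-1.4244,0.8250)
cmd 3: set κ=0.6462 → (κ,φ,ℓ)=(0.6462,244.75°,2.1842) → tip=(-0.5554,-1.1775,1.5279)

-0.555 -1.178 1.528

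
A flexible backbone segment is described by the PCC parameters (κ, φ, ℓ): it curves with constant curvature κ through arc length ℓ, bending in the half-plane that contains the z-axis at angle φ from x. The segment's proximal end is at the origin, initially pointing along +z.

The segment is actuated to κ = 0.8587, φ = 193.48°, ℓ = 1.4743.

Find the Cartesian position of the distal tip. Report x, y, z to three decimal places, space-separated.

-0.793 -0.190 1.111

θ = κ·ℓ = 0.8587 × 1.4743 = 1.26598 rad
ρ = (1 − cos θ)/κ = (1 − 0.30012)/0.8587 = 0.81505
z = sin θ / κ = 0.95390/0.8587 = 1.11087
x = ρ cos φ = 0.81505 × cos(193.48°) = -0.79260
y = ρ sin φ = 0.81505 × sin(193.48°) = -0.18999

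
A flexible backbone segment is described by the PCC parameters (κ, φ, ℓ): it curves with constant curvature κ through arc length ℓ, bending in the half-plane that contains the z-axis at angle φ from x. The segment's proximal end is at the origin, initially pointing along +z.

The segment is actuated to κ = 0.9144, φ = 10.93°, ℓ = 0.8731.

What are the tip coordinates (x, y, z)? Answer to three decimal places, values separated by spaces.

θ = κ·ℓ = 0.9144 × 0.8731 = 0.79836 rad
ρ = (1 − cos θ)/κ = (1 − 0.69788)/0.9144 = 0.33040
z = sin θ / κ = 0.71621/0.9144 = 0.78326
x = ρ cos φ = 0.33040 × cos(10.93°) = 0.32441
y = ρ sin φ = 0.33040 × sin(10.93°) = 0.06265

0.324 0.063 0.783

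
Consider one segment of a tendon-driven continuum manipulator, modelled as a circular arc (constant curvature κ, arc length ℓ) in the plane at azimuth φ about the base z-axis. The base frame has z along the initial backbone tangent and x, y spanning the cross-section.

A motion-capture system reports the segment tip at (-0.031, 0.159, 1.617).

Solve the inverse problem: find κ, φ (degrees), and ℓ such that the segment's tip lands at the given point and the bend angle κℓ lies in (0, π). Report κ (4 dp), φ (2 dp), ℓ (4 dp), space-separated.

ρ = √(x²+y²) = √(-0.031² + 0.159²) = 0.16199
φ = atan2(y, x) mod 360° = atan2(0.159, -0.031) = 101.0325°
|p|² = ρ² + z² = 0.16199² + 1.617² = 2.64093
κ = 2ρ / |p|² = 2×0.16199 / 2.64093 = 0.12268
θ = 2·atan2(ρ, z) = 2·atan2(0.16199, 1.617) = 0.19970 rad
ℓ = θ/κ = 0.19970/0.12268 = 1.62780

0.1227 101.03 1.6278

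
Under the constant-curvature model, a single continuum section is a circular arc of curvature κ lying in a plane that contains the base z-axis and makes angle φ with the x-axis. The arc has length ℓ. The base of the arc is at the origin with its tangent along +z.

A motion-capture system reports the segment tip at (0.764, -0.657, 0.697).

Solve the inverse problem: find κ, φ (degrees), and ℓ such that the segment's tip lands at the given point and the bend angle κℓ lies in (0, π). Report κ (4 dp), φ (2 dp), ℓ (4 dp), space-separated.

ρ = √(x²+y²) = √(0.764² + -0.657²) = 1.00764
φ = atan2(y, x) mod 360° = atan2(-0.657, 0.764) = 319.3062°
|p|² = ρ² + z² = 1.00764² + 0.697² = 1.50115
κ = 2ρ / |p|² = 2×1.00764 / 1.50115 = 1.34249
θ = 2·atan2(ρ, z) = 2·atan2(1.00764, 0.697) = 1.93131 rad
ℓ = θ/κ = 1.93131/1.34249 = 1.43860

1.3425 319.31 1.4386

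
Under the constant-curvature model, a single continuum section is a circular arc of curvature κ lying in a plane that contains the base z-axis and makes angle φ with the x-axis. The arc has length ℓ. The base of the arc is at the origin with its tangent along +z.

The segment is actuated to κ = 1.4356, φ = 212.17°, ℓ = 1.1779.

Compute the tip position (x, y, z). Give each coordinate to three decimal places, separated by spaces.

θ = κ·ℓ = 1.4356 × 1.1779 = 1.69099 rad
ρ = (1 − cos θ)/κ = (1 − -0.11991)/1.4356 = 0.78010
z = sin θ / κ = 0.99279/1.4356 = 0.69155
x = ρ cos φ = 0.78010 × cos(212.17°) = -0.66033
y = ρ sin φ = 0.78010 × sin(212.17°) = -0.41535

-0.660 -0.415 0.692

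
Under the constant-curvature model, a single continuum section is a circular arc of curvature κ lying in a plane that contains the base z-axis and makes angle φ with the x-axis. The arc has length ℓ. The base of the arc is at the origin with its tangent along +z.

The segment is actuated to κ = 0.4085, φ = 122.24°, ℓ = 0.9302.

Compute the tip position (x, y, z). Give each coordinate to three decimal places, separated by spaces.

θ = κ·ℓ = 0.4085 × 0.9302 = 0.37999 rad
ρ = (1 − cos θ)/κ = (1 − 0.92867)/0.4085 = 0.17462
z = sin θ / κ = 0.37091/0.4085 = 0.90798
x = ρ cos φ = 0.17462 × cos(122.24°) = -0.09315
y = ρ sin φ = 0.17462 × sin(122.24°) = 0.14769

-0.093 0.148 0.908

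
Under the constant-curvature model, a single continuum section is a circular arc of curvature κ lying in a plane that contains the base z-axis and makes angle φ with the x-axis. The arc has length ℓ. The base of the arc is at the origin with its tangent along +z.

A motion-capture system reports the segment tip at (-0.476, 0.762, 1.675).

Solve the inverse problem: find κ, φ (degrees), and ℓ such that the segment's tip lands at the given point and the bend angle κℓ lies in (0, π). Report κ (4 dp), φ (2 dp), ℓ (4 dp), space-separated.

0.4974 121.99 1.9798

ρ = √(x²+y²) = √(-0.476² + 0.762²) = 0.89845
φ = atan2(y, x) mod 360° = atan2(0.762, -0.476) = 121.9919°
|p|² = ρ² + z² = 0.89845² + 1.675² = 3.61285
κ = 2ρ / |p|² = 2×0.89845 / 3.61285 = 0.49737
θ = 2·atan2(ρ, z) = 2·atan2(0.89845, 1.675) = 0.98467 rad
ℓ = θ/κ = 0.98467/0.49737 = 1.97977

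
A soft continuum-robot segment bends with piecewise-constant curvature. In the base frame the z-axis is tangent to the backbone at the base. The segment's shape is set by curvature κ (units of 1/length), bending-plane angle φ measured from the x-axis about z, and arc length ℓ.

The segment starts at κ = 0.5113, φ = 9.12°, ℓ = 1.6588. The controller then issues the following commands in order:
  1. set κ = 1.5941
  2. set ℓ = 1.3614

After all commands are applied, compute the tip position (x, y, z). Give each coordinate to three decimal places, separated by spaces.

0.969 0.156 0.518

initial: κ=0.5113, φ=9.12°, ℓ=1.6588
cmd 1: set κ=1.5941 → (κ,φ,ℓ)=(1.5941,9.12°,1.6588) → tip=(1.1637,0.1868,0.2993)
cmd 2: set ℓ=1.3614 → (κ,φ,ℓ)=(1.5941,9.12°,1.3614) → tip=(0.9688,0.1555,0.5180)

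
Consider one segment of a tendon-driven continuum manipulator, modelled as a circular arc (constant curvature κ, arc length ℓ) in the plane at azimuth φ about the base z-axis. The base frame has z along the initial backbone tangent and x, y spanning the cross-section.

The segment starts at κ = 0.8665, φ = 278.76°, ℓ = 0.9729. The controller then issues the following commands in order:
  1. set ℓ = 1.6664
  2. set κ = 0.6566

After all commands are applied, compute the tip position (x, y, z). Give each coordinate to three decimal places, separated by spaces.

0.126 -0.815 1.353

initial: κ=0.8665, φ=278.76°, ℓ=0.9729
cmd 1: set ℓ=1.6664 → (κ,φ,ℓ)=(0.8665,278.76°,1.6664) → tip=(0.1535,-0.9963,1.1448)
cmd 2: set κ=0.6566 → (κ,φ,ℓ)=(0.6566,278.76°,1.6664) → tip=(0.1255,-0.8146,1.3532)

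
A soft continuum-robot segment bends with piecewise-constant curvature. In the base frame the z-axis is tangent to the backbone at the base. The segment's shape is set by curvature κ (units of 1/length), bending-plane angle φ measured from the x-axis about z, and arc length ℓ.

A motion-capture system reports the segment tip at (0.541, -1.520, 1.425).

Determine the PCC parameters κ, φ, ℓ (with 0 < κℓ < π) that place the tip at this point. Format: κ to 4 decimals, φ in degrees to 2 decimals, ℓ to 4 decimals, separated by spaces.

ρ = √(x²+y²) = √(0.541² + -1.520²) = 1.61341
φ = atan2(y, x) mod 360° = atan2(-1.520, 0.541) = 289.5917°
|p|² = ρ² + z² = 1.61341² + 1.425² = 4.63371
κ = 2ρ / |p|² = 2×1.61341 / 4.63371 = 0.69638
θ = 2·atan2(ρ, z) = 2·atan2(1.61341, 1.425) = 1.69465 rad
ℓ = θ/κ = 1.69465/0.69638 = 2.43352

0.6964 289.59 2.4335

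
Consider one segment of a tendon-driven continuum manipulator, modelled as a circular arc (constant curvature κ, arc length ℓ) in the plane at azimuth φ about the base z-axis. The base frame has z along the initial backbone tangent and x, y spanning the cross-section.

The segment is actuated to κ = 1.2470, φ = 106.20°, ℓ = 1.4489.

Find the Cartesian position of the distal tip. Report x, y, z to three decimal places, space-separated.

θ = κ·ℓ = 1.2470 × 1.4489 = 1.80678 rad
ρ = (1 − cos θ)/κ = (1 − -0.23380)/1.2470 = 0.98941
z = sin θ / κ = 0.97229/1.2470 = 0.77970
x = ρ cos φ = 0.98941 × cos(106.20°) = -0.27604
y = ρ sin φ = 0.98941 × sin(106.20°) = 0.95013

-0.276 0.950 0.780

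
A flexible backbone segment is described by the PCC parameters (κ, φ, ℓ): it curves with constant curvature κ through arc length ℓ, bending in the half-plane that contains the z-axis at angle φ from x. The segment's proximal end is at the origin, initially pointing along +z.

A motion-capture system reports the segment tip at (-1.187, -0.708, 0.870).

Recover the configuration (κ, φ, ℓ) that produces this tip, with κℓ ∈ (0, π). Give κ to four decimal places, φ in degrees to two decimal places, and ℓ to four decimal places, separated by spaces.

ρ = √(x²+y²) = √(-1.187² + -0.708²) = 1.38211
φ = atan2(y, x) mod 360° = atan2(-0.708, -1.187) = 210.8145°
|p|² = ρ² + z² = 1.38211² + 0.870² = 2.66713
κ = 2ρ / |p|² = 2×1.38211 / 2.66713 = 1.03640
θ = 2·atan2(ρ, z) = 2·atan2(1.38211, 0.870) = 2.01798 rad
ℓ = θ/κ = 2.01798/1.03640 = 1.94710

1.0364 210.81 1.9471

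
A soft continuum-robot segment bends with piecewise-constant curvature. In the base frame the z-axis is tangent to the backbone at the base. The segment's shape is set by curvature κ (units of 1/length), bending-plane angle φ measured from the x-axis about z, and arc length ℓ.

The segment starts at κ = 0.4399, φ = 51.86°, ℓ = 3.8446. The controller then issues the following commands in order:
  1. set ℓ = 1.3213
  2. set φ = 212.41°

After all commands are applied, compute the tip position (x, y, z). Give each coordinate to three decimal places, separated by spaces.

-0.315 -0.200 1.248

initial: κ=0.4399, φ=51.86°, ℓ=3.8446
cmd 1: set ℓ=1.3213 → (κ,φ,ℓ)=(0.4399,51.86°,1.3213) → tip=(0.2305,0.2936,1.2481)
cmd 2: set φ=212.41° → (κ,φ,ℓ)=(0.4399,212.41°,1.3213) → tip=(-0.3152,-0.2001,1.2481)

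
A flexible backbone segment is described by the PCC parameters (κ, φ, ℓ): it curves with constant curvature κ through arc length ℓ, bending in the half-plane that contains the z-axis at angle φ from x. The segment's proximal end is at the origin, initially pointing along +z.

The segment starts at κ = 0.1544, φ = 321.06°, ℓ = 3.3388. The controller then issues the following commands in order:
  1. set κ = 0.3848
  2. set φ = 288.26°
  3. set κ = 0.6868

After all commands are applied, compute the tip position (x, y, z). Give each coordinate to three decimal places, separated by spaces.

initial: κ=0.1544, φ=321.06°, ℓ=3.3388
cmd 1: set κ=0.3848 → (κ,φ,ℓ)=(0.3848,321.06°,3.3388) → tip=(1.4510,-1.1725,2.4932)
cmd 2: set φ=288.26° → (κ,φ,ℓ)=(0.3848,288.26°,3.3388) → tip=(0.5845,-1.7716,2.4932)
cmd 3: set κ=0.6868 → (κ,φ,ℓ)=(0.6868,288.26°,3.3388) → tip=(0.7578,-2.2968,1.0924)

0.758 -2.297 1.092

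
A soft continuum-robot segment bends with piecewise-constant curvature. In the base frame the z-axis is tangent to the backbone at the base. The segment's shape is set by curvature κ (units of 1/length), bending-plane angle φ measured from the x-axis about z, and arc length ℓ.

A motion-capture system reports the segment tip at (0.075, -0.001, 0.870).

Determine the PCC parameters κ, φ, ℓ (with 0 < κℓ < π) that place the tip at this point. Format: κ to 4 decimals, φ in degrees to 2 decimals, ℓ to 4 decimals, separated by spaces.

0.1967 359.24 0.8743

ρ = √(x²+y²) = √(0.075² + -0.001²) = 0.07501
φ = atan2(y, x) mod 360° = atan2(-0.001, 0.075) = 359.2361°
|p|² = ρ² + z² = 0.07501² + 0.870² = 0.76253
κ = 2ρ / |p|² = 2×0.07501 / 0.76253 = 0.19673
θ = 2·atan2(ρ, z) = 2·atan2(0.07501, 0.870) = 0.17200 rad
ℓ = θ/κ = 0.17200/0.19673 = 0.87430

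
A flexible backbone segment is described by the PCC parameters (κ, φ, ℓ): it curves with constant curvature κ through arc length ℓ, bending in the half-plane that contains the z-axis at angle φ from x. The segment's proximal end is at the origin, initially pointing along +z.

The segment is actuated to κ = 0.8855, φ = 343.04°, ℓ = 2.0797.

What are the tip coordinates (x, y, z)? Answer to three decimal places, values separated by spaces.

θ = κ·ℓ = 0.8855 × 2.0797 = 1.84157 rad
ρ = (1 − cos θ)/κ = (1 − -0.26748)/0.8855 = 1.43137
z = sin θ / κ = 0.96356/0.8855 = 1.08816
x = ρ cos φ = 1.43137 × cos(343.04°) = 1.36912
y = ρ sin φ = 1.43137 × sin(343.04°) = -0.41754

1.369 -0.418 1.088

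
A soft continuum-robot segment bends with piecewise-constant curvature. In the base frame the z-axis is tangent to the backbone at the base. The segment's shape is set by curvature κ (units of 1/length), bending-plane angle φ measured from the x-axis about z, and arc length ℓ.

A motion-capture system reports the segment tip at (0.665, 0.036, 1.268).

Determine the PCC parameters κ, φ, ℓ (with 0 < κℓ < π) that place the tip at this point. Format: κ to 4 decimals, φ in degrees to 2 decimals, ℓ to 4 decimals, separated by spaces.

ρ = √(x²+y²) = √(0.665² + 0.036²) = 0.66597
φ = atan2(y, x) mod 360° = atan2(0.036, 0.665) = 3.0987°
|p|² = ρ² + z² = 0.66597² + 1.268² = 2.05135
κ = 2ρ / |p|² = 2×0.66597 / 2.05135 = 0.64930
θ = 2·atan2(ρ, z) = 2·atan2(0.66597, 1.268) = 0.96723 rad
ℓ = θ/κ = 0.96723/0.64930 = 1.48964

0.6493 3.10 1.4896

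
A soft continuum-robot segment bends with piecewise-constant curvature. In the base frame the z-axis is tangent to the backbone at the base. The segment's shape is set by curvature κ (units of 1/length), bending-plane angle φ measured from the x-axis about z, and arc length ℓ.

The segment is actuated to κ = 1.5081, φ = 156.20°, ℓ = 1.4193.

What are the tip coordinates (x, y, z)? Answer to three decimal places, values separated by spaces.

θ = κ·ℓ = 1.5081 × 1.4193 = 2.14045 rad
ρ = (1 − cos θ)/κ = (1 − -0.53934)/1.5081 = 1.02071
z = sin θ / κ = 0.84209/1.5081 = 0.55838
x = ρ cos φ = 1.02071 × cos(156.20°) = -0.93391
y = ρ sin φ = 1.02071 × sin(156.20°) = 0.41190

-0.934 0.412 0.558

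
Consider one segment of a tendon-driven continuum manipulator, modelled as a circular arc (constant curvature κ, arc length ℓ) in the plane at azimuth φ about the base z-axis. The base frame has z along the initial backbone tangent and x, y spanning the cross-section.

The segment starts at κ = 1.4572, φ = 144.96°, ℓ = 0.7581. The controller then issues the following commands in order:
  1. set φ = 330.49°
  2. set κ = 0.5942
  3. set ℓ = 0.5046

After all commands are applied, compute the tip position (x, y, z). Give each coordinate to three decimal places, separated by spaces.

0.065 -0.037 0.497

initial: κ=1.4572, φ=144.96°, ℓ=0.7581
cmd 1: set φ=330.49° → (κ,φ,ℓ)=(1.4572,330.49°,0.7581) → tip=(0.3288,-0.1861,0.6130)
cmd 2: set κ=0.5942 → (κ,φ,ℓ)=(0.5942,330.49°,0.7581) → tip=(0.1461,-0.0827,0.7327)
cmd 3: set ℓ=0.5046 → (κ,φ,ℓ)=(0.5942,330.49°,0.5046) → tip=(0.0653,-0.0370,0.4971)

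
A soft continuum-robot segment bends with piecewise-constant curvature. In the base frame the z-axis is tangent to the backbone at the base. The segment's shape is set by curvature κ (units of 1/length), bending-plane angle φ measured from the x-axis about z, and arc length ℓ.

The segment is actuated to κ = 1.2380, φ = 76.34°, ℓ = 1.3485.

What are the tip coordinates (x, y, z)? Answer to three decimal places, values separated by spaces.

θ = κ·ℓ = 1.2380 × 1.3485 = 1.66944 rad
ρ = (1 − cos θ)/κ = (1 − -0.09849)/1.2380 = 0.88731
z = sin θ / κ = 0.99514/1.2380 = 0.80383
x = ρ cos φ = 0.88731 × cos(76.34°) = 0.20955
y = ρ sin φ = 0.88731 × sin(76.34°) = 0.86221

0.210 0.862 0.804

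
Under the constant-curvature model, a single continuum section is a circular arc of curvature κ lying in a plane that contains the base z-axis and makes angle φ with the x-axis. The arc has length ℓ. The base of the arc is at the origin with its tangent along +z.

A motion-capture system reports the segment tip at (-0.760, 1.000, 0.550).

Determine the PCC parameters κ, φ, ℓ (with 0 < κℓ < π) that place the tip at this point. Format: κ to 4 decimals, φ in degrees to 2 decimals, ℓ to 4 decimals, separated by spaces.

1.3361 127.23 1.7335

ρ = √(x²+y²) = √(-0.760² + 1.000²) = 1.25603
φ = atan2(y, x) mod 360° = atan2(1.000, -0.760) = 127.2348°
|p|² = ρ² + z² = 1.25603² + 0.550² = 1.88010
κ = 2ρ / |p|² = 2×1.25603 / 1.88010 = 1.33613
θ = 2·atan2(ρ, z) = 2·atan2(1.25603, 0.550) = 2.31612 rad
ℓ = θ/κ = 2.31612/1.33613 = 1.73346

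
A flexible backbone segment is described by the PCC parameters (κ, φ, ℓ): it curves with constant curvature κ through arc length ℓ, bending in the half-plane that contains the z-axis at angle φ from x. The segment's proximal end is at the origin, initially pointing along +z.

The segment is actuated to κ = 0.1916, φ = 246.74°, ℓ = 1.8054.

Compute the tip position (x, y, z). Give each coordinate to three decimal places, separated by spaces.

-0.122 -0.284 1.770

θ = κ·ℓ = 0.1916 × 1.8054 = 0.34591 rad
ρ = (1 − cos θ)/κ = (1 − 0.94077)/0.1916 = 0.30916
z = sin θ / κ = 0.33906/0.1916 = 1.76961
x = ρ cos φ = 0.30916 × cos(246.74°) = -0.12209
y = ρ sin φ = 0.30916 × sin(246.74°) = -0.28403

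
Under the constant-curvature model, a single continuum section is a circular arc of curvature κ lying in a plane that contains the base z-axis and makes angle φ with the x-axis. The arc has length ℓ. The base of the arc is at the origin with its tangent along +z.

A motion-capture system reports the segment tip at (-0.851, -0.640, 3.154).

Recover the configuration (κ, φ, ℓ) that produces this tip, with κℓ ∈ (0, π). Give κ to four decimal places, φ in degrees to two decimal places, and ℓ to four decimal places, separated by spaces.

ρ = √(x²+y²) = √(-0.851² + -0.640²) = 1.06480
φ = atan2(y, x) mod 360° = atan2(-0.640, -0.851) = 216.9452°
|p|² = ρ² + z² = 1.06480² + 3.154² = 11.08152
κ = 2ρ / |p|² = 2×1.06480 / 11.08152 = 0.19218
θ = 2·atan2(ρ, z) = 2·atan2(1.06480, 3.154) = 0.65118 rad
ℓ = θ/κ = 0.65118/0.19218 = 3.38844

0.1922 216.95 3.3884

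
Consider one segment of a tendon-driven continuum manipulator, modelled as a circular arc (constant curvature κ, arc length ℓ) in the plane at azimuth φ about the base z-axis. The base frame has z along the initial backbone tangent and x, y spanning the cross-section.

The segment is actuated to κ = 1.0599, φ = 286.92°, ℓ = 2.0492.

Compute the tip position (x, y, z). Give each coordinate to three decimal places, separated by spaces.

0.430 -1.413 0.778

θ = κ·ℓ = 1.0599 × 2.0492 = 2.17195 rad
ρ = (1 − cos θ)/κ = (1 − -0.56559)/1.0599 = 1.47711
z = sin θ / κ = 0.82469/1.0599 = 0.77808
x = ρ cos φ = 1.47711 × cos(286.92°) = 0.42989
y = ρ sin φ = 1.47711 × sin(286.92°) = -1.41317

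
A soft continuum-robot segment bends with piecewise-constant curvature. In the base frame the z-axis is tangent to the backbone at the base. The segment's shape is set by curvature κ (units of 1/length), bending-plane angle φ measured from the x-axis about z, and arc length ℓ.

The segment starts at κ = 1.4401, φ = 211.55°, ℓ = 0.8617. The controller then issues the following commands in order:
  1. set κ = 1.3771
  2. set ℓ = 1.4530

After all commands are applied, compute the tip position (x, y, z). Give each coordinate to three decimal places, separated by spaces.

initial: κ=1.4401, φ=211.55°, ℓ=0.8617
cmd 1: set κ=1.3771 → (κ,φ,ℓ)=(1.3771,211.55°,0.8617) → tip=(-0.3869,-0.2376,0.6732)
cmd 2: set ℓ=1.4530 → (κ,φ,ℓ)=(1.3771,211.55°,1.4530) → tip=(-0.8769,-0.5384,0.6600)

-0.877 -0.538 0.660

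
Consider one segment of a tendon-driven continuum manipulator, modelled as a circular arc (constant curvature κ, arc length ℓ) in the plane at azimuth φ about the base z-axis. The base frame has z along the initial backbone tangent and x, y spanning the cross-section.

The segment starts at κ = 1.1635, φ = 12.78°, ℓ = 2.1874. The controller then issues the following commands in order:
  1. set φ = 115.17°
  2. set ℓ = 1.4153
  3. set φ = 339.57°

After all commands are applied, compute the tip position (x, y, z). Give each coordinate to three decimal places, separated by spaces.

0.866 -0.323 0.857

initial: κ=1.1635, φ=12.78°, ℓ=2.1874
cmd 1: set φ=115.17° → (κ,φ,ℓ)=(1.1635,115.17°,2.1874) → tip=(-0.6679,1.4214,0.4828)
cmd 2: set ℓ=1.4153 → (κ,φ,ℓ)=(1.1635,115.17°,1.4153) → tip=(-0.3933,0.8369,0.8570)
cmd 3: set φ=339.57° → (κ,φ,ℓ)=(1.1635,339.57°,1.4153) → tip=(0.8665,-0.3228,0.8570)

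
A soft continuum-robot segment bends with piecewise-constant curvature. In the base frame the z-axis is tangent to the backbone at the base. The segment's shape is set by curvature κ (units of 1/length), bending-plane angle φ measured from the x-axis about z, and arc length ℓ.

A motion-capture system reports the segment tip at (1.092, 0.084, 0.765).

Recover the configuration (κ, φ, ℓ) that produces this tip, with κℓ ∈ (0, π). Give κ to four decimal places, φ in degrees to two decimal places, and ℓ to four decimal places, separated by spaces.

ρ = √(x²+y²) = √(1.092² + 0.084²) = 1.09523
φ = atan2(y, x) mod 360° = atan2(0.084, 1.092) = 4.3987°
|p|² = ρ² + z² = 1.09523² + 0.765² = 1.78475
κ = 2ρ / |p|² = 2×1.09523 / 1.78475 = 1.22732
θ = 2·atan2(ρ, z) = 2·atan2(1.09523, 0.765) = 1.92217 rad
ℓ = θ/κ = 1.92217/1.22732 = 1.56616

1.2273 4.40 1.5662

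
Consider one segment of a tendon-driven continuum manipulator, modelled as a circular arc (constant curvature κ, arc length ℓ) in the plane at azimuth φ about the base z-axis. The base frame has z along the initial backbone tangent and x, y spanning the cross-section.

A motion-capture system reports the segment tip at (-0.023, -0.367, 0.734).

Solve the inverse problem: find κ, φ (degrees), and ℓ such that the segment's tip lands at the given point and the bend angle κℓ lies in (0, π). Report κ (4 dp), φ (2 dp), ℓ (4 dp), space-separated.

ρ = √(x²+y²) = √(-0.023² + -0.367²) = 0.36772
φ = atan2(y, x) mod 360° = atan2(-0.367, -0.023) = 266.4139°
|p|² = ρ² + z² = 0.36772² + 0.734² = 0.67397
κ = 2ρ / |p|² = 2×0.36772 / 0.67397 = 1.09120
θ = 2·atan2(ρ, z) = 2·atan2(0.36772, 0.734) = 0.92886 rad
ℓ = θ/κ = 0.92886/1.09120 = 0.85123

1.0912 266.41 0.8512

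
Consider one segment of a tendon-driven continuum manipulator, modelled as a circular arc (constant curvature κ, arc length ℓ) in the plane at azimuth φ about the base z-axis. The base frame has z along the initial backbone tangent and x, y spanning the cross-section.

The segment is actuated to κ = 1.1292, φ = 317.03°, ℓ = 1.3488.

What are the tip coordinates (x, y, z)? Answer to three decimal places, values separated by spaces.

θ = κ·ℓ = 1.1292 × 1.3488 = 1.52306 rad
ρ = (1 − cos θ)/κ = (1 − 0.04771)/1.1292 = 0.84333
z = sin θ / κ = 0.99886/1.1292 = 0.88457
x = ρ cos φ = 0.84333 × cos(317.03°) = 0.61707
y = ρ sin φ = 0.84333 × sin(317.03°) = -0.57483

0.617 -0.575 0.885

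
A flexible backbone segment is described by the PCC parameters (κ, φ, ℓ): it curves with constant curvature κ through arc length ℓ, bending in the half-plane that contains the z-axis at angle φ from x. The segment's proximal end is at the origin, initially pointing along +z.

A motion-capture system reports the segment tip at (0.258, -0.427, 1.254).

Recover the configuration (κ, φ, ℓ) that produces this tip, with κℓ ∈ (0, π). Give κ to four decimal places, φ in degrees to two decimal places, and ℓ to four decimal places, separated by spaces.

0.5478 301.14 1.3824

ρ = √(x²+y²) = √(0.258² + -0.427²) = 0.49889
φ = atan2(y, x) mod 360° = atan2(-0.427, 0.258) = 301.1410°
|p|² = ρ² + z² = 0.49889² + 1.254² = 1.82141
κ = 2ρ / |p|² = 2×0.49889 / 1.82141 = 0.54781
θ = 2·atan2(ρ, z) = 2·atan2(0.49889, 1.254) = 0.75729 rad
ℓ = θ/κ = 0.75729/0.54781 = 1.38239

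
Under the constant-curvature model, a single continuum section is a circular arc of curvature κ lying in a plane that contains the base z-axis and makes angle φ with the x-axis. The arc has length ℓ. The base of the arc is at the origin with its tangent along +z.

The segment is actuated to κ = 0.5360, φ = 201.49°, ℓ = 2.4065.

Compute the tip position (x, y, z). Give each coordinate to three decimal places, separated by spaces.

θ = κ·ℓ = 0.5360 × 2.4065 = 1.28988 rad
ρ = (1 − cos θ)/κ = (1 − 0.27723)/0.5360 = 1.34845
z = sin θ / κ = 0.96080/0.5360 = 1.79254
x = ρ cos φ = 1.34845 × cos(201.49°) = -1.25471
y = ρ sin φ = 1.34845 × sin(201.49°) = -0.49399

-1.255 -0.494 1.793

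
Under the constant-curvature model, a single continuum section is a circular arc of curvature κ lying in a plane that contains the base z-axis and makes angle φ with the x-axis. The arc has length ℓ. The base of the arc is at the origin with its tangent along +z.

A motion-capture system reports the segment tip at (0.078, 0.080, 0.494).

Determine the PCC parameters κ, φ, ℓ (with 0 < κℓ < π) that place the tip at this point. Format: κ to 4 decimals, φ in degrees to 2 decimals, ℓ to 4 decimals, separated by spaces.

0.8711 45.73 0.5107

ρ = √(x²+y²) = √(0.078² + 0.080²) = 0.11173
φ = atan2(y, x) mod 360° = atan2(0.080, 0.078) = 45.7252°
|p|² = ρ² + z² = 0.11173² + 0.494² = 0.25652
κ = 2ρ / |p|² = 2×0.11173 / 0.25652 = 0.87114
θ = 2·atan2(ρ, z) = 2·atan2(0.11173, 0.494) = 0.44487 rad
ℓ = θ/κ = 0.44487/0.87114 = 0.51068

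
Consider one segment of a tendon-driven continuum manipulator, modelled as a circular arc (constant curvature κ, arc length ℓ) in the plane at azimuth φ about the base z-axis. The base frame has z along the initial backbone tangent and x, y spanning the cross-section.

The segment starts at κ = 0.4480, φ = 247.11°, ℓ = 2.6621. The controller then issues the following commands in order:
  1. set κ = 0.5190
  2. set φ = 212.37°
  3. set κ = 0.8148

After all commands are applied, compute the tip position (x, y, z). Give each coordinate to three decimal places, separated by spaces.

initial: κ=0.4480, φ=247.11°, ℓ=2.6621
cmd 1: set κ=0.5190 → (κ,φ,ℓ)=(0.5190,247.11°,2.6621) → tip=(-0.6085,-1.4413,1.8924)
cmd 2: set φ=212.37° → (κ,φ,ℓ)=(0.5190,212.37°,2.6621) → tip=(-1.3214,-0.8376,1.8924)
cmd 3: set κ=0.8148 → (κ,φ,ℓ)=(0.8148,212.37°,2.6621) → tip=(-1.6204,-1.0272,1.0141)

-1.620 -1.027 1.014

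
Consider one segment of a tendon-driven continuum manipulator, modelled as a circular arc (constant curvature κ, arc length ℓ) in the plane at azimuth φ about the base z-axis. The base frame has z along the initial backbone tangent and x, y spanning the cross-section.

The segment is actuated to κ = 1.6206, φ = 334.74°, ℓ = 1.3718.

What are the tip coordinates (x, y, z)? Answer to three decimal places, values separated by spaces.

θ = κ·ℓ = 1.6206 × 1.3718 = 2.22314 rad
ρ = (1 − cos θ)/κ = (1 − -0.60705)/1.6206 = 0.99164
z = sin θ / κ = 0.79466/1.6206 = 0.49035
x = ρ cos φ = 0.99164 × cos(334.74°) = 0.89682
y = ρ sin φ = 0.99164 × sin(334.74°) = -0.42316

0.897 -0.423 0.490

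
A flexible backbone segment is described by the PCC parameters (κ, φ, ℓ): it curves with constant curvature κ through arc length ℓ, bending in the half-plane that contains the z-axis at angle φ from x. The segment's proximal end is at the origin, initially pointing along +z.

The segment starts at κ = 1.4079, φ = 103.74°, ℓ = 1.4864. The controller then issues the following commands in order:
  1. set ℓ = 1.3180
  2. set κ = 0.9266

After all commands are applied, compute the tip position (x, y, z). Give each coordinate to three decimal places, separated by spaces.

initial: κ=1.4079, φ=103.74°, ℓ=1.4864
cmd 1: set ℓ=1.3180 → (κ,φ,ℓ)=(1.4079,103.74°,1.3180) → tip=(-0.2161,0.8838,0.6817)
cmd 2: set κ=0.9266 → (κ,φ,ℓ)=(0.9266,103.74°,1.3180) → tip=(-0.1685,0.6893,1.0140)

-0.169 0.689 1.014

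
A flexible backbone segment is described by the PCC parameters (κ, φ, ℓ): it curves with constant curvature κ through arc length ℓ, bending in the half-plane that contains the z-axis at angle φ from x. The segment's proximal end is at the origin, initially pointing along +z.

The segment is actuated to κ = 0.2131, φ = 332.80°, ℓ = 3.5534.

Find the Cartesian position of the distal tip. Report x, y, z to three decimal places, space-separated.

1.140 -0.586 3.223

θ = κ·ℓ = 0.2131 × 3.5534 = 0.75723 rad
ρ = (1 − cos θ)/κ = (1 − 0.72674)/0.2131 = 1.28230
z = sin θ / κ = 0.68691/0.2131 = 3.22342
x = ρ cos φ = 1.28230 × cos(332.80°) = 1.14050
y = ρ sin φ = 1.28230 × sin(332.80°) = -0.58614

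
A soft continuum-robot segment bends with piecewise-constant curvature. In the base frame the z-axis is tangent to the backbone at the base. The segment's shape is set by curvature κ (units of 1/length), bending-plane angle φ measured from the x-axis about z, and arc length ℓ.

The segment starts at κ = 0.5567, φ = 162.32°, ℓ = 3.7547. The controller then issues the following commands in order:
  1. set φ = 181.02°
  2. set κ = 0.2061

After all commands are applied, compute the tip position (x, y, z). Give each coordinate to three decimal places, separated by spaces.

initial: κ=0.5567, φ=162.32°, ℓ=3.7547
cmd 1: set φ=181.02° → (κ,φ,ℓ)=(0.5567,181.02°,3.7547) → tip=(-2.6876,-0.0478,1.5594)
cmd 2: set κ=0.2061 → (κ,φ,ℓ)=(0.2061,181.02°,3.7547) → tip=(-1.3815,-0.0246,3.3910)

-1.381 -0.025 3.391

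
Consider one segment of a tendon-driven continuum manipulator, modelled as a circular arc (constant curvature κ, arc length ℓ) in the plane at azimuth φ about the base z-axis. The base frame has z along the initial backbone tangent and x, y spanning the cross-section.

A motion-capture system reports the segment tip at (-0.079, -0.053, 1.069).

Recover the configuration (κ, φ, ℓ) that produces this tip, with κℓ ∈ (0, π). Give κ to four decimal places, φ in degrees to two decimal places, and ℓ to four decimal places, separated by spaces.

0.1652 213.86 1.0746

ρ = √(x²+y²) = √(-0.079² + -0.053²) = 0.09513
φ = atan2(y, x) mod 360° = atan2(-0.053, -0.079) = 213.8571°
|p|² = ρ² + z² = 0.09513² + 1.069² = 1.15181
κ = 2ρ / |p|² = 2×0.09513 / 1.15181 = 0.16519
θ = 2·atan2(ρ, z) = 2·atan2(0.09513, 1.069) = 0.17751 rad
ℓ = θ/κ = 0.17751/0.16519 = 1.07463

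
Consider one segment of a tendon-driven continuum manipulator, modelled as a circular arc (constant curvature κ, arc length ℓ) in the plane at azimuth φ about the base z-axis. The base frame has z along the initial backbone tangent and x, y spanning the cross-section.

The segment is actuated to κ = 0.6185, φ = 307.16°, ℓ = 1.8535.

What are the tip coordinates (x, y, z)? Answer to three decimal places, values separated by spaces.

θ = κ·ℓ = 0.6185 × 1.8535 = 1.14639 rad
ρ = (1 − cos θ)/κ = (1 − 0.41178)/0.6185 = 0.95104
z = sin θ / κ = 0.91128/0.6185 = 1.47338
x = ρ cos φ = 0.95104 × cos(307.16°) = 0.57447
y = ρ sin φ = 0.95104 × sin(307.16°) = -0.75794

0.574 -0.758 1.473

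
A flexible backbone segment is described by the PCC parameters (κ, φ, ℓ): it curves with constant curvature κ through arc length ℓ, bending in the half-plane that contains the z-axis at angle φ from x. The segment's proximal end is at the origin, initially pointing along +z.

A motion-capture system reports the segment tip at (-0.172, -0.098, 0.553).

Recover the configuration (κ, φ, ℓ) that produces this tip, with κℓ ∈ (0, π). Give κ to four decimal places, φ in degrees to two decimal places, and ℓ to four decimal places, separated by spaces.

ρ = √(x²+y²) = √(-0.172² + -0.098²) = 0.19796
φ = atan2(y, x) mod 360° = atan2(-0.098, -0.172) = 209.6731°
|p|² = ρ² + z² = 0.19796² + 0.553² = 0.34500
κ = 2ρ / |p|² = 2×0.19796 / 0.34500 = 1.14760
θ = 2·atan2(ρ, z) = 2·atan2(0.19796, 0.553) = 0.68752 rad
ℓ = θ/κ = 0.68752/1.14760 = 0.59909

1.1476 209.67 0.5991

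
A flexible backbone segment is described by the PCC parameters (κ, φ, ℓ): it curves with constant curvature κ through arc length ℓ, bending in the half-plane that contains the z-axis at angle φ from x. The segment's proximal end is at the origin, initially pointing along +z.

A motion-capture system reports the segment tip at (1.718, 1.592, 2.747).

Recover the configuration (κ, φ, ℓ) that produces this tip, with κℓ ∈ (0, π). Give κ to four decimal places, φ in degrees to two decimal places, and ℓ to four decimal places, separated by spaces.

0.3595 42.82 3.9283

ρ = √(x²+y²) = √(1.718² + 1.592²) = 2.34222
φ = atan2(y, x) mod 360° = atan2(1.592, 1.718) = 42.8200°
|p|² = ρ² + z² = 2.34222² + 2.747² = 13.03200
κ = 2ρ / |p|² = 2×2.34222 / 13.03200 = 0.35946
θ = 2·atan2(ρ, z) = 2·atan2(2.34222, 2.747) = 1.41206 rad
ℓ = θ/κ = 1.41206/0.35946 = 3.92831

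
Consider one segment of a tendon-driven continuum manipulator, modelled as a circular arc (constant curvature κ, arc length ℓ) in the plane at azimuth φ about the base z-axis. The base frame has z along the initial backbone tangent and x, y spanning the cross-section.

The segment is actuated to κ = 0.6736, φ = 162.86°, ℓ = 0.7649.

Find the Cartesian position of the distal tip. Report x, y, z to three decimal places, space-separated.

-0.184 0.057 0.732

θ = κ·ℓ = 0.6736 × 0.7649 = 0.51524 rad
ρ = (1 − cos θ)/κ = (1 − 0.87018)/0.6736 = 0.19273
z = sin θ / κ = 0.49274/0.6736 = 0.73150
x = ρ cos φ = 0.19273 × cos(162.86°) = -0.18417
y = ρ sin φ = 0.19273 × sin(162.86°) = 0.05680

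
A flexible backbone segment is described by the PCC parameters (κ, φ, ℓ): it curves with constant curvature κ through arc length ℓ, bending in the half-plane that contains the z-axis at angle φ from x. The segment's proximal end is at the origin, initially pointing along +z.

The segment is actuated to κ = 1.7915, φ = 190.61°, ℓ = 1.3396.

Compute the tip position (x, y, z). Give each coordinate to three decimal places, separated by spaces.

θ = κ·ℓ = 1.7915 × 1.3396 = 2.39989 rad
ρ = (1 − cos θ)/κ = (1 − -0.73732)/1.7915 = 0.96976
z = sin θ / κ = 0.67554/1.7915 = 0.37708
x = ρ cos φ = 0.96976 × cos(190.61°) = -0.95318
y = ρ sin φ = 0.96976 × sin(190.61°) = -0.17855

-0.953 -0.179 0.377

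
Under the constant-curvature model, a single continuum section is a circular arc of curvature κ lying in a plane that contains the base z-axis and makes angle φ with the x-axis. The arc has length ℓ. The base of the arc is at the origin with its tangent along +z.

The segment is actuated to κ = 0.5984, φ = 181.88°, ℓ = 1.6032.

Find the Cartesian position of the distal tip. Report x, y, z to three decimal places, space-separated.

-0.711 -0.023 1.368

θ = κ·ℓ = 0.5984 × 1.6032 = 0.95935 rad
ρ = (1 − cos θ)/κ = (1 − 0.57405)/0.5984 = 0.71182
z = sin θ / κ = 0.81882/0.5984 = 1.36835
x = ρ cos φ = 0.71182 × cos(181.88°) = -0.71143
y = ρ sin φ = 0.71182 × sin(181.88°) = -0.02335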